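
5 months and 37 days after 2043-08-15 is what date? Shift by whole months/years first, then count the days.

February 21, 2044

Advancing 5 months and 37 days from August 15, 2043: first the month/year part, then the days.
month 8 + 5 = 13, which is month 1 of year 2044 → January 2044.
Day 15 is valid in January, giving January 15, 2044.
Now add 37 days from January 15, 2044.
January has 31 days, so 31 − 15 = 16 days remain after January 15, 2044; 37 − 16 = 21 left.
21 days into February 2044 → February 21, 2044.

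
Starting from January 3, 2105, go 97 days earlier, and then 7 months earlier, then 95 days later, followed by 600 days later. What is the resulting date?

January 23, 2106

Going back 97 days from January 3, 2105:
Going back 3 days from January 3, 2105 reaches the end of the previous month; 97 − 3 = 94 left.
December 2104 has 31 days: 94 − 31 = 63 left.
November 2104 has 30 days: 63 − 30 = 33 left.
October 2104 has 31 days: 33 − 31 = 2 left.
September 2104 has 30 days; 30 − 2 = 28 → September 28, 2104.
Counting back 7 months from September 28, 2104:
month 9 − 7 = 2 → February 2104.
Day 28 is valid in February, giving February 28, 2104.
Counting forward 95 days from February 28, 2104:
February has 29 days, so 29 − 28 = 1 day remains after February 28, 2104; 95 − 1 = 94 left.
March 2104 has 31 days: 94 − 31 = 63 left.
April 2104 has 30 days: 63 − 30 = 33 left.
May 2104 has 31 days: 33 − 31 = 2 left.
2 days into June 2104 → June 2, 2104.
Counting forward 600 days from June 2, 2104:
June has 30 days, so 30 − 2 = 28 days remain after June 2, 2104; 600 − 28 = 572 left.
July 2104 has 31 days: 572 − 31 = 541 left.
August 2104 has 31 days: 541 − 31 = 510 left.
September 2104 has 30 days: 510 − 30 = 480 left.
October 2104 has 31 days: 480 − 31 = 449 left.
November 2104 has 30 days: 449 − 30 = 419 left.
December 2104 has 31 days: 419 − 31 = 388 left.
January 2105 has 31 days: 388 − 31 = 357 left.
February 2105 has 28 days (2105 is not a leap year): 357 − 28 = 329 left.
March 2105 has 31 days: 329 − 31 = 298 left.
April 2105 has 30 days: 298 − 30 = 268 left.
May 2105 has 31 days: 268 − 31 = 237 left.
June 2105 has 30 days: 237 − 30 = 207 left.
July 2105 has 31 days: 207 − 31 = 176 left.
August 2105 has 31 days: 176 − 31 = 145 left.
September 2105 has 30 days: 145 − 30 = 115 left.
October 2105 has 31 days: 115 − 31 = 84 left.
November 2105 has 30 days: 84 − 30 = 54 left.
December 2105 has 31 days: 54 − 31 = 23 left.
23 days into January 2106 → January 23, 2106.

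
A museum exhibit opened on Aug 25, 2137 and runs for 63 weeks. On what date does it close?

November 9, 2138

Advancing 63 weeks = 441 days from August 25, 2137.
August has 31 days, so 31 − 25 = 6 days remain after August 25, 2137; 441 − 6 = 435 left.
September 2137 has 30 days: 435 − 30 = 405 left.
October 2137 has 31 days: 405 − 31 = 374 left.
November 2137 has 30 days: 374 − 30 = 344 left.
December 2137 has 31 days: 344 − 31 = 313 left.
January 2138 has 31 days: 313 − 31 = 282 left.
February 2138 has 28 days (2138 is not a leap year): 282 − 28 = 254 left.
March 2138 has 31 days: 254 − 31 = 223 left.
April 2138 has 30 days: 223 − 30 = 193 left.
May 2138 has 31 days: 193 − 31 = 162 left.
June 2138 has 30 days: 162 − 30 = 132 left.
July 2138 has 31 days: 132 − 31 = 101 left.
August 2138 has 31 days: 101 − 31 = 70 left.
September 2138 has 30 days: 70 − 30 = 40 left.
October 2138 has 31 days: 40 − 31 = 9 left.
9 days into November 2138 → November 9, 2138.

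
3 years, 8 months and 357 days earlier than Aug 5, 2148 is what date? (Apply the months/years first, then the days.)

December 14, 2143

Going back 3 years, 8 months and 357 days from August 5, 2148: first the month/year part, then the days.
-3 years → 2145; month 8 − 8 = 0, which is month 12 of year 2144 → December 2144.
Day 5 is valid in December, giving December 5, 2144.
Now subtract 357 days from December 5, 2144.
Going back 5 days from December 5, 2144 reaches the end of the previous month; 357 − 5 = 352 left.
November 2144 has 30 days: 352 − 30 = 322 left.
October 2144 has 31 days: 322 − 31 = 291 left.
September 2144 has 30 days: 291 − 30 = 261 left.
August 2144 has 31 days: 261 − 31 = 230 left.
July 2144 has 31 days: 230 − 31 = 199 left.
June 2144 has 30 days: 199 − 30 = 169 left.
May 2144 has 31 days: 169 − 31 = 138 left.
April 2144 has 30 days: 138 − 30 = 108 left.
March 2144 has 31 days: 108 − 31 = 77 left.
February 2144 has 29 days (2144 is a leap year): 77 − 29 = 48 left.
January 2144 has 31 days: 48 − 31 = 17 left.
December 2143 has 31 days; 31 − 17 = 14 → December 14, 2143.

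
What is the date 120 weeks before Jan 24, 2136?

Counting back 120 weeks = 840 days from January 24, 2136.
Going back 24 days from January 24, 2136 reaches the end of the previous month; 840 − 24 = 816 left.
December 2135 has 31 days: 816 − 31 = 785 left.
November 2135 has 30 days: 785 − 30 = 755 left.
October 2135 has 31 days: 755 − 31 = 724 left.
September 2135 has 30 days: 724 − 30 = 694 left.
August 2135 has 31 days: 694 − 31 = 663 left.
July 2135 has 31 days: 663 − 31 = 632 left.
June 2135 has 30 days: 632 − 30 = 602 left.
May 2135 has 31 days: 602 − 31 = 571 left.
April 2135 has 30 days: 571 − 30 = 541 left.
March 2135 has 31 days: 541 − 31 = 510 left.
February 2135 has 28 days (2135 is not a leap year): 510 − 28 = 482 left.
January 2135 has 31 days: 482 − 31 = 451 left.
December 2134 has 31 days: 451 − 31 = 420 left.
November 2134 has 30 days: 420 − 30 = 390 left.
October 2134 has 31 days: 390 − 31 = 359 left.
September 2134 has 30 days: 359 − 30 = 329 left.
August 2134 has 31 days: 329 − 31 = 298 left.
July 2134 has 31 days: 298 − 31 = 267 left.
June 2134 has 30 days: 267 − 30 = 237 left.
May 2134 has 31 days: 237 − 31 = 206 left.
April 2134 has 30 days: 206 − 30 = 176 left.
March 2134 has 31 days: 176 − 31 = 145 left.
February 2134 has 28 days (2134 is not a leap year): 145 − 28 = 117 left.
January 2134 has 31 days: 117 − 31 = 86 left.
December 2133 has 31 days: 86 − 31 = 55 left.
November 2133 has 30 days: 55 − 30 = 25 left.
October 2133 has 31 days; 31 − 25 = 6 → October 6, 2133.

October 6, 2133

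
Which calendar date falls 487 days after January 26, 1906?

Advancing 487 days from January 26, 1906.
January has 31 days, so 31 − 26 = 5 days remain after January 26, 1906; 487 − 5 = 482 left.
February 1906 has 28 days (1906 is not a leap year): 482 − 28 = 454 left.
March 1906 has 31 days: 454 − 31 = 423 left.
April 1906 has 30 days: 423 − 30 = 393 left.
May 1906 has 31 days: 393 − 31 = 362 left.
June 1906 has 30 days: 362 − 30 = 332 left.
July 1906 has 31 days: 332 − 31 = 301 left.
August 1906 has 31 days: 301 − 31 = 270 left.
September 1906 has 30 days: 270 − 30 = 240 left.
October 1906 has 31 days: 240 − 31 = 209 left.
November 1906 has 30 days: 209 − 30 = 179 left.
December 1906 has 31 days: 179 − 31 = 148 left.
January 1907 has 31 days: 148 − 31 = 117 left.
February 1907 has 28 days (1907 is not a leap year): 117 − 28 = 89 left.
March 1907 has 31 days: 89 − 31 = 58 left.
April 1907 has 30 days: 58 − 30 = 28 left.
28 days into May 1907 → May 28, 1907.

May 28, 1907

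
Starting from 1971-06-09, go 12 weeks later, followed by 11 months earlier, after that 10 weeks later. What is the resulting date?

Adding 12 weeks (= 84 days) from June 9, 1971:
June has 30 days, so 30 − 9 = 21 days remain after June 9, 1971; 84 − 21 = 63 left.
July 1971 has 31 days: 63 − 31 = 32 left.
August 1971 has 31 days: 32 − 31 = 1 left.
1 day into September 1971 → September 1, 1971.
Going back 11 months from September 1, 1971:
month 9 − 11 = -2, which is month 10 of year 1970 → October 1970.
Day 1 is valid in October, giving October 1, 1970.
Advancing 10 weeks (= 70 days) from October 1, 1970:
October has 31 days, so 31 − 1 = 30 days remain after October 1, 1970; 70 − 30 = 40 left.
November 1970 has 30 days: 40 − 30 = 10 left.
10 days into December 1970 → December 10, 1970.

December 10, 1970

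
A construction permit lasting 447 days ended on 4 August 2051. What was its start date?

May 14, 2050

Counting back 447 days from August 4, 2051.
Going back 4 days from August 4, 2051 reaches the end of the previous month; 447 − 4 = 443 left.
July 2051 has 31 days: 443 − 31 = 412 left.
June 2051 has 30 days: 412 − 30 = 382 left.
May 2051 has 31 days: 382 − 31 = 351 left.
April 2051 has 30 days: 351 − 30 = 321 left.
March 2051 has 31 days: 321 − 31 = 290 left.
February 2051 has 28 days (2051 is not a leap year): 290 − 28 = 262 left.
January 2051 has 31 days: 262 − 31 = 231 left.
December 2050 has 31 days: 231 − 31 = 200 left.
November 2050 has 30 days: 200 − 30 = 170 left.
October 2050 has 31 days: 170 − 31 = 139 left.
September 2050 has 30 days: 139 − 30 = 109 left.
August 2050 has 31 days: 109 − 31 = 78 left.
July 2050 has 31 days: 78 − 31 = 47 left.
June 2050 has 30 days: 47 − 30 = 17 left.
May 2050 has 31 days; 31 − 17 = 14 → May 14, 2050.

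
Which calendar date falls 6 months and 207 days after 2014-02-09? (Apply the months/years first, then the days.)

March 4, 2015

Adding 6 months and 207 days from February 9, 2014: first the month/year part, then the days.
month 2 + 6 = 8 → August 2014.
Day 9 is valid in August, giving August 9, 2014.
Now add 207 days from August 9, 2014.
August has 31 days, so 31 − 9 = 22 days remain after August 9, 2014; 207 − 22 = 185 left.
September 2014 has 30 days: 185 − 30 = 155 left.
October 2014 has 31 days: 155 − 31 = 124 left.
November 2014 has 30 days: 124 − 30 = 94 left.
December 2014 has 31 days: 94 − 31 = 63 left.
January 2015 has 31 days: 63 − 31 = 32 left.
February 2015 has 28 days (2015 is not a leap year): 32 − 28 = 4 left.
4 days into March 2015 → March 4, 2015.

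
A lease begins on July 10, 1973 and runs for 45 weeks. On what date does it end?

May 21, 1974

Adding 45 weeks = 315 days from July 10, 1973.
July has 31 days, so 31 − 10 = 21 days remain after July 10, 1973; 315 − 21 = 294 left.
August 1973 has 31 days: 294 − 31 = 263 left.
September 1973 has 30 days: 263 − 30 = 233 left.
October 1973 has 31 days: 233 − 31 = 202 left.
November 1973 has 30 days: 202 − 30 = 172 left.
December 1973 has 31 days: 172 − 31 = 141 left.
January 1974 has 31 days: 141 − 31 = 110 left.
February 1974 has 28 days (1974 is not a leap year): 110 − 28 = 82 left.
March 1974 has 31 days: 82 − 31 = 51 left.
April 1974 has 30 days: 51 − 30 = 21 left.
21 days into May 1974 → May 21, 1974.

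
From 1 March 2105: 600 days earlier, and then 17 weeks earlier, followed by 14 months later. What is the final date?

May 13, 2104

Going back 600 days from March 1, 2105:
Going back 1 day from March 1, 2105 reaches the end of the previous month; 600 − 1 = 599 left.
February 2105 has 28 days (2105 is not a leap year): 599 − 28 = 571 left.
January 2105 has 31 days: 571 − 31 = 540 left.
December 2104 has 31 days: 540 − 31 = 509 left.
November 2104 has 30 days: 509 − 30 = 479 left.
October 2104 has 31 days: 479 − 31 = 448 left.
September 2104 has 30 days: 448 − 30 = 418 left.
August 2104 has 31 days: 418 − 31 = 387 left.
July 2104 has 31 days: 387 − 31 = 356 left.
June 2104 has 30 days: 356 − 30 = 326 left.
May 2104 has 31 days: 326 − 31 = 295 left.
April 2104 has 30 days: 295 − 30 = 265 left.
March 2104 has 31 days: 265 − 31 = 234 left.
February 2104 has 29 days (2104 is a leap year): 234 − 29 = 205 left.
January 2104 has 31 days: 205 − 31 = 174 left.
December 2103 has 31 days: 174 − 31 = 143 left.
November 2103 has 30 days: 143 − 30 = 113 left.
October 2103 has 31 days: 113 − 31 = 82 left.
September 2103 has 30 days: 82 − 30 = 52 left.
August 2103 has 31 days: 52 − 31 = 21 left.
July 2103 has 31 days; 31 − 21 = 10 → July 10, 2103.
Counting back 17 weeks (= 119 days) from July 10, 2103:
Going back 10 days from July 10, 2103 reaches the end of the previous month; 119 − 10 = 109 left.
June 2103 has 30 days: 109 − 30 = 79 left.
May 2103 has 31 days: 79 − 31 = 48 left.
April 2103 has 30 days: 48 − 30 = 18 left.
March 2103 has 31 days; 31 − 18 = 13 → March 13, 2103.
Counting forward 14 months from March 13, 2103:
month 3 + 14 = 17, which is month 5 of year 2104 → May 2104.
Day 13 is valid in May, giving May 13, 2104.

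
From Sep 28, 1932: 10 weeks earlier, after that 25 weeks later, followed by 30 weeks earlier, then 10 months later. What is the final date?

Counting back 10 weeks (= 70 days) from September 28, 1932:
Going back 28 days from September 28, 1932 reaches the end of the previous month; 70 − 28 = 42 left.
August 1932 has 31 days: 42 − 31 = 11 left.
July 1932 has 31 days; 31 − 11 = 20 → July 20, 1932.
Adding 25 weeks (= 175 days) from July 20, 1932:
July has 31 days, so 31 − 20 = 11 days remain after July 20, 1932; 175 − 11 = 164 left.
August 1932 has 31 days: 164 − 31 = 133 left.
September 1932 has 30 days: 133 − 30 = 103 left.
October 1932 has 31 days: 103 − 31 = 72 left.
November 1932 has 30 days: 72 − 30 = 42 left.
December 1932 has 31 days: 42 − 31 = 11 left.
11 days into January 1933 → January 11, 1933.
Counting back 30 weeks (= 210 days) from January 11, 1933:
Going back 11 days from January 11, 1933 reaches the end of the previous month; 210 − 11 = 199 left.
December 1932 has 31 days: 199 − 31 = 168 left.
November 1932 has 30 days: 168 − 30 = 138 left.
October 1932 has 31 days: 138 − 31 = 107 left.
September 1932 has 30 days: 107 − 30 = 77 left.
August 1932 has 31 days: 77 − 31 = 46 left.
July 1932 has 31 days: 46 − 31 = 15 left.
June 1932 has 30 days; 30 − 15 = 15 → June 15, 1932.
Counting forward 10 months from June 15, 1932:
month 6 + 10 = 16, which is month 4 of year 1933 → April 1933.
Day 15 is valid in April, giving April 15, 1933.

April 15, 1933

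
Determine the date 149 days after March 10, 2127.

Adding 149 days from March 10, 2127.
March has 31 days, so 31 − 10 = 21 days remain after March 10, 2127; 149 − 21 = 128 left.
April 2127 has 30 days: 128 − 30 = 98 left.
May 2127 has 31 days: 98 − 31 = 67 left.
June 2127 has 30 days: 67 − 30 = 37 left.
July 2127 has 31 days: 37 − 31 = 6 left.
6 days into August 2127 → August 6, 2127.

August 6, 2127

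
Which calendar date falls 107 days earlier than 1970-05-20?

February 2, 1970

Going back 107 days from May 20, 1970.
Going back 20 days from May 20, 1970 reaches the end of the previous month; 107 − 20 = 87 left.
April 1970 has 30 days: 87 − 30 = 57 left.
March 1970 has 31 days: 57 − 31 = 26 left.
February 1970 has 28 days; 28 − 26 = 2 → February 2, 1970.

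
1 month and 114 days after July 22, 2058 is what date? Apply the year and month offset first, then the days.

December 14, 2058

Advancing 1 month and 114 days from July 22, 2058: first the month/year part, then the days.
month 7 + 1 = 8 → August 2058.
Day 22 is valid in August, giving August 22, 2058.
Now add 114 days from August 22, 2058.
August has 31 days, so 31 − 22 = 9 days remain after August 22, 2058; 114 − 9 = 105 left.
September 2058 has 30 days: 105 − 30 = 75 left.
October 2058 has 31 days: 75 − 31 = 44 left.
November 2058 has 30 days: 44 − 30 = 14 left.
14 days into December 2058 → December 14, 2058.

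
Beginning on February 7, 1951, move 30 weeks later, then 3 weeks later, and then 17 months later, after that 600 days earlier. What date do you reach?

July 7, 1951

Counting forward 30 weeks (= 210 days) from February 7, 1951:
February has 28 days, so 28 − 7 = 21 days remain after February 7, 1951; 210 − 21 = 189 left.
March 1951 has 31 days: 189 − 31 = 158 left.
April 1951 has 30 days: 158 − 30 = 128 left.
May 1951 has 31 days: 128 − 31 = 97 left.
June 1951 has 30 days: 97 − 30 = 67 left.
July 1951 has 31 days: 67 − 31 = 36 left.
August 1951 has 31 days: 36 − 31 = 5 left.
5 days into September 1951 → September 5, 1951.
Advancing 3 weeks (= 21 days) from September 5, 1951:
September has 30 days; 5 + 21 = 26, still in September.
Advancing 17 months from September 26, 1951:
month 9 + 17 = 26, which is month 2 of year 1953 → February 1953.
Day 26 is valid in February, giving February 26, 1953.
Counting back 600 days from February 26, 1953:
Going back 26 days from February 26, 1953 reaches the end of the previous month; 600 − 26 = 574 left.
January 1953 has 31 days: 574 − 31 = 543 left.
December 1952 has 31 days: 543 − 31 = 512 left.
November 1952 has 30 days: 512 − 30 = 482 left.
October 1952 has 31 days: 482 − 31 = 451 left.
September 1952 has 30 days: 451 − 30 = 421 left.
August 1952 has 31 days: 421 − 31 = 390 left.
July 1952 has 31 days: 390 − 31 = 359 left.
June 1952 has 30 days: 359 − 30 = 329 left.
May 1952 has 31 days: 329 − 31 = 298 left.
April 1952 has 30 days: 298 − 30 = 268 left.
March 1952 has 31 days: 268 − 31 = 237 left.
February 1952 has 29 days (1952 is a leap year): 237 − 29 = 208 left.
January 1952 has 31 days: 208 − 31 = 177 left.
December 1951 has 31 days: 177 − 31 = 146 left.
November 1951 has 30 days: 146 − 30 = 116 left.
October 1951 has 31 days: 116 − 31 = 85 left.
September 1951 has 30 days: 85 − 30 = 55 left.
August 1951 has 31 days: 55 − 31 = 24 left.
July 1951 has 31 days; 31 − 24 = 7 → July 7, 1951.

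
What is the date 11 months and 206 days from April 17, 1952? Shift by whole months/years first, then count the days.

Counting forward 11 months and 206 days from April 17, 1952: first the month/year part, then the days.
month 4 + 11 = 15, which is month 3 of year 1953 → March 1953.
Day 17 is valid in March, giving March 17, 1953.
Now add 206 days from March 17, 1953.
March has 31 days, so 31 − 17 = 14 days remain after March 17, 1953; 206 − 14 = 192 left.
April 1953 has 30 days: 192 − 30 = 162 left.
May 1953 has 31 days: 162 − 31 = 131 left.
June 1953 has 30 days: 131 − 30 = 101 left.
July 1953 has 31 days: 101 − 31 = 70 left.
August 1953 has 31 days: 70 − 31 = 39 left.
September 1953 has 30 days: 39 − 30 = 9 left.
9 days into October 1953 → October 9, 1953.

October 9, 1953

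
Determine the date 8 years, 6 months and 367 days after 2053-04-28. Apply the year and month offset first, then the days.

October 30, 2062

Advancing 8 years, 6 months and 367 days from April 28, 2053: first the month/year part, then the days.
+8 years → 2061; month 4 + 6 = 10 → October 2061.
Day 28 is valid in October, giving October 28, 2061.
Now add 367 days from October 28, 2061.
October has 31 days, so 31 − 28 = 3 days remain after October 28, 2061; 367 − 3 = 364 left.
November 2061 has 30 days: 364 − 30 = 334 left.
December 2061 has 31 days: 334 − 31 = 303 left.
January 2062 has 31 days: 303 − 31 = 272 left.
February 2062 has 28 days (2062 is not a leap year): 272 − 28 = 244 left.
March 2062 has 31 days: 244 − 31 = 213 left.
April 2062 has 30 days: 213 − 30 = 183 left.
May 2062 has 31 days: 183 − 31 = 152 left.
June 2062 has 30 days: 152 − 30 = 122 left.
July 2062 has 31 days: 122 − 31 = 91 left.
August 2062 has 31 days: 91 − 31 = 60 left.
September 2062 has 30 days: 60 − 30 = 30 left.
30 days into October 2062 → October 30, 2062.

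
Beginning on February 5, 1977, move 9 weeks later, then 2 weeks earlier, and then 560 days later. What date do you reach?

October 7, 1978

Adding 9 weeks (= 63 days) from February 5, 1977:
February has 28 days, so 28 − 5 = 23 days remain after February 5, 1977; 63 − 23 = 40 left.
March 1977 has 31 days: 40 − 31 = 9 left.
9 days into April 1977 → April 9, 1977.
Going back 2 weeks (= 14 days) from April 9, 1977:
Going back 9 days from April 9, 1977 reaches the end of the previous month; 14 − 9 = 5 left.
March 1977 has 31 days; 31 − 5 = 26 → March 26, 1977.
Counting forward 560 days from March 26, 1977:
March has 31 days, so 31 − 26 = 5 days remain after March 26, 1977; 560 − 5 = 555 left.
April 1977 has 30 days: 555 − 30 = 525 left.
May 1977 has 31 days: 525 − 31 = 494 left.
June 1977 has 30 days: 494 − 30 = 464 left.
July 1977 has 31 days: 464 − 31 = 433 left.
August 1977 has 31 days: 433 − 31 = 402 left.
September 1977 has 30 days: 402 − 30 = 372 left.
October 1977 has 31 days: 372 − 31 = 341 left.
November 1977 has 30 days: 341 − 30 = 311 left.
December 1977 has 31 days: 311 − 31 = 280 left.
January 1978 has 31 days: 280 − 31 = 249 left.
February 1978 has 28 days (1978 is not a leap year): 249 − 28 = 221 left.
March 1978 has 31 days: 221 − 31 = 190 left.
April 1978 has 30 days: 190 − 30 = 160 left.
May 1978 has 31 days: 160 − 31 = 129 left.
June 1978 has 30 days: 129 − 30 = 99 left.
July 1978 has 31 days: 99 − 31 = 68 left.
August 1978 has 31 days: 68 − 31 = 37 left.
September 1978 has 30 days: 37 − 30 = 7 left.
7 days into October 1978 → October 7, 1978.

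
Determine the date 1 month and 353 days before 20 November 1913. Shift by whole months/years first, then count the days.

November 1, 1912

Counting back 1 month and 353 days from November 20, 1913: first the month/year part, then the days.
month 11 − 1 = 10 → October 1913.
Day 20 is valid in October, giving October 20, 1913.
Now subtract 353 days from October 20, 1913.
Going back 20 days from October 20, 1913 reaches the end of the previous month; 353 − 20 = 333 left.
September 1913 has 30 days: 333 − 30 = 303 left.
August 1913 has 31 days: 303 − 31 = 272 left.
July 1913 has 31 days: 272 − 31 = 241 left.
June 1913 has 30 days: 241 − 30 = 211 left.
May 1913 has 31 days: 211 − 31 = 180 left.
April 1913 has 30 days: 180 − 30 = 150 left.
March 1913 has 31 days: 150 − 31 = 119 left.
February 1913 has 28 days (1913 is not a leap year): 119 − 28 = 91 left.
January 1913 has 31 days: 91 − 31 = 60 left.
December 1912 has 31 days: 60 − 31 = 29 left.
November 1912 has 30 days; 30 − 29 = 1 → November 1, 1912.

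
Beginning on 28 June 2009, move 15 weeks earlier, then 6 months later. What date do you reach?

Subtracting 15 weeks (= 105 days) from June 28, 2009:
Going back 28 days from June 28, 2009 reaches the end of the previous month; 105 − 28 = 77 left.
May 2009 has 31 days: 77 − 31 = 46 left.
April 2009 has 30 days: 46 − 30 = 16 left.
March 2009 has 31 days; 31 − 16 = 15 → March 15, 2009.
Advancing 6 months from March 15, 2009:
month 3 + 6 = 9 → September 2009.
Day 15 is valid in September, giving September 15, 2009.

September 15, 2009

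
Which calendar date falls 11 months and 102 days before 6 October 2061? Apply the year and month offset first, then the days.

July 27, 2060

Counting back 11 months and 102 days from October 6, 2061: first the month/year part, then the days.
month 10 − 11 = -1, which is month 11 of year 2060 → November 2060.
Day 6 is valid in November, giving November 6, 2060.
Now subtract 102 days from November 6, 2060.
Going back 6 days from November 6, 2060 reaches the end of the previous month; 102 − 6 = 96 left.
October 2060 has 31 days: 96 − 31 = 65 left.
September 2060 has 30 days: 65 − 30 = 35 left.
August 2060 has 31 days: 35 − 31 = 4 left.
July 2060 has 31 days; 31 − 4 = 27 → July 27, 2060.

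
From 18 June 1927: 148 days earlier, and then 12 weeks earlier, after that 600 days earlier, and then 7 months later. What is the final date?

October 8, 1925

Subtracting 148 days from June 18, 1927:
Going back 18 days from June 18, 1927 reaches the end of the previous month; 148 − 18 = 130 left.
May 1927 has 31 days: 130 − 31 = 99 left.
April 1927 has 30 days: 99 − 30 = 69 left.
March 1927 has 31 days: 69 − 31 = 38 left.
February 1927 has 28 days (1927 is not a leap year): 38 − 28 = 10 left.
January 1927 has 31 days; 31 − 10 = 21 → January 21, 1927.
Counting back 12 weeks (= 84 days) from January 21, 1927:
Going back 21 days from January 21, 1927 reaches the end of the previous month; 84 − 21 = 63 left.
December 1926 has 31 days: 63 − 31 = 32 left.
November 1926 has 30 days: 32 − 30 = 2 left.
October 1926 has 31 days; 31 − 2 = 29 → October 29, 1926.
Counting back 600 days from October 29, 1926:
Going back 29 days from October 29, 1926 reaches the end of the previous month; 600 − 29 = 571 left.
September 1926 has 30 days: 571 − 30 = 541 left.
August 1926 has 31 days: 541 − 31 = 510 left.
July 1926 has 31 days: 510 − 31 = 479 left.
June 1926 has 30 days: 479 − 30 = 449 left.
May 1926 has 31 days: 449 − 31 = 418 left.
April 1926 has 30 days: 418 − 30 = 388 left.
March 1926 has 31 days: 388 − 31 = 357 left.
February 1926 has 28 days (1926 is not a leap year): 357 − 28 = 329 left.
January 1926 has 31 days: 329 − 31 = 298 left.
December 1925 has 31 days: 298 − 31 = 267 left.
November 1925 has 30 days: 267 − 30 = 237 left.
October 1925 has 31 days: 237 − 31 = 206 left.
September 1925 has 30 days: 206 − 30 = 176 left.
August 1925 has 31 days: 176 − 31 = 145 left.
July 1925 has 31 days: 145 − 31 = 114 left.
June 1925 has 30 days: 114 − 30 = 84 left.
May 1925 has 31 days: 84 − 31 = 53 left.
April 1925 has 30 days: 53 − 30 = 23 left.
March 1925 has 31 days; 31 − 23 = 8 → March 8, 1925.
Counting forward 7 months from March 8, 1925:
month 3 + 7 = 10 → October 1925.
Day 8 is valid in October, giving October 8, 1925.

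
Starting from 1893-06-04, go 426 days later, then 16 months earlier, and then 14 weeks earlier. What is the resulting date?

Advancing 426 days from June 4, 1893:
June has 30 days, so 30 − 4 = 26 days remain after June 4, 1893; 426 − 26 = 400 left.
July 1893 has 31 days: 400 − 31 = 369 left.
August 1893 has 31 days: 369 − 31 = 338 left.
September 1893 has 30 days: 338 − 30 = 308 left.
October 1893 has 31 days: 308 − 31 = 277 left.
November 1893 has 30 days: 277 − 30 = 247 left.
December 1893 has 31 days: 247 − 31 = 216 left.
January 1894 has 31 days: 216 − 31 = 185 left.
February 1894 has 28 days (1894 is not a leap year): 185 − 28 = 157 left.
March 1894 has 31 days: 157 − 31 = 126 left.
April 1894 has 30 days: 126 − 30 = 96 left.
May 1894 has 31 days: 96 − 31 = 65 left.
June 1894 has 30 days: 65 − 30 = 35 left.
July 1894 has 31 days: 35 − 31 = 4 left.
4 days into August 1894 → August 4, 1894.
Counting back 16 months from August 4, 1894:
month 8 − 16 = -8, which is month 4 of year 1893 → April 1893.
Day 4 is valid in April, giving April 4, 1893.
Subtracting 14 weeks (= 98 days) from April 4, 1893:
Going back 4 days from April 4, 1893 reaches the end of the previous month; 98 − 4 = 94 left.
March 1893 has 31 days: 94 − 31 = 63 left.
February 1893 has 28 days (1893 is not a leap year): 63 − 28 = 35 left.
January 1893 has 31 days: 35 − 31 = 4 left.
December 1892 has 31 days; 31 − 4 = 27 → December 27, 1892.

December 27, 1892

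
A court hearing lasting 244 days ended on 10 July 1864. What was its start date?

November 9, 1863

Going back 244 days from July 10, 1864.
Going back 10 days from July 10, 1864 reaches the end of the previous month; 244 − 10 = 234 left.
June 1864 has 30 days: 234 − 30 = 204 left.
May 1864 has 31 days: 204 − 31 = 173 left.
April 1864 has 30 days: 173 − 30 = 143 left.
March 1864 has 31 days: 143 − 31 = 112 left.
February 1864 has 29 days (1864 is a leap year): 112 − 29 = 83 left.
January 1864 has 31 days: 83 − 31 = 52 left.
December 1863 has 31 days: 52 − 31 = 21 left.
November 1863 has 30 days; 30 − 21 = 9 → November 9, 1863.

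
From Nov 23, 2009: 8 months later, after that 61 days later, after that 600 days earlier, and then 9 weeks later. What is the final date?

April 3, 2009

Adding 8 months from November 23, 2009:
month 11 + 8 = 19, which is month 7 of year 2010 → July 2010.
Day 23 is valid in July, giving July 23, 2010.
Counting forward 61 days from July 23, 2010:
July has 31 days, so 31 − 23 = 8 days remain after July 23, 2010; 61 − 8 = 53 left.
August 2010 has 31 days: 53 − 31 = 22 left.
22 days into September 2010 → September 22, 2010.
Subtracting 600 days from September 22, 2010:
Going back 22 days from September 22, 2010 reaches the end of the previous month; 600 − 22 = 578 left.
August 2010 has 31 days: 578 − 31 = 547 left.
July 2010 has 31 days: 547 − 31 = 516 left.
June 2010 has 30 days: 516 − 30 = 486 left.
May 2010 has 31 days: 486 − 31 = 455 left.
April 2010 has 30 days: 455 − 30 = 425 left.
March 2010 has 31 days: 425 − 31 = 394 left.
February 2010 has 28 days (2010 is not a leap year): 394 − 28 = 366 left.
January 2010 has 31 days: 366 − 31 = 335 left.
December 2009 has 31 days: 335 − 31 = 304 left.
November 2009 has 30 days: 304 − 30 = 274 left.
October 2009 has 31 days: 274 − 31 = 243 left.
September 2009 has 30 days: 243 − 30 = 213 left.
August 2009 has 31 days: 213 − 31 = 182 left.
July 2009 has 31 days: 182 − 31 = 151 left.
June 2009 has 30 days: 151 − 30 = 121 left.
May 2009 has 31 days: 121 − 31 = 90 left.
April 2009 has 30 days: 90 − 30 = 60 left.
March 2009 has 31 days: 60 − 31 = 29 left.
February 2009 has 28 days (2009 is not a leap year): 29 − 28 = 1 left.
January 2009 has 31 days; 31 − 1 = 30 → January 30, 2009.
Advancing 9 weeks (= 63 days) from January 30, 2009:
January has 31 days, so 31 − 30 = 1 day remains after January 30, 2009; 63 − 1 = 62 left.
February 2009 has 28 days (2009 is not a leap year): 62 − 28 = 34 left.
March 2009 has 31 days: 34 − 31 = 3 left.
3 days into April 2009 → April 3, 2009.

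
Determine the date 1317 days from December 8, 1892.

July 17, 1896

Counting forward 1317 days from December 8, 1892.
December has 31 days, so 31 − 8 = 23 days remain after December 8, 1892; 1317 − 23 = 1294 left.
January 1893 has 31 days: 1294 − 31 = 1263 left.
February 1893 has 28 days (1893 is not a leap year): 1263 − 28 = 1235 left.
March 1893 has 31 days: 1235 − 31 = 1204 left.
April 1893 has 30 days: 1204 − 30 = 1174 left.
May 1893 has 31 days: 1174 − 31 = 1143 left.
June 1893 has 30 days: 1143 − 30 = 1113 left.
July 1893 has 31 days: 1113 − 31 = 1082 left.
August 1893 has 31 days: 1082 − 31 = 1051 left.
September 1893 has 30 days: 1051 − 30 = 1021 left.
October 1893 has 31 days: 1021 − 31 = 990 left.
November 1893 has 30 days: 990 − 30 = 960 left.
December 1893 has 31 days: 960 − 31 = 929 left.
January 1894 has 31 days: 929 − 31 = 898 left.
February 1894 has 28 days (1894 is not a leap year): 898 − 28 = 870 left.
March 1894 has 31 days: 870 − 31 = 839 left.
April 1894 has 30 days: 839 − 30 = 809 left.
May 1894 has 31 days: 809 − 31 = 778 left.
June 1894 has 30 days: 778 − 30 = 748 left.
July 1894 has 31 days: 748 − 31 = 717 left.
August 1894 has 31 days: 717 − 31 = 686 left.
September 1894 has 30 days: 686 − 30 = 656 left.
October 1894 has 31 days: 656 − 31 = 625 left.
November 1894 has 30 days: 625 − 30 = 595 left.
December 1894 has 31 days: 595 − 31 = 564 left.
January 1895 has 31 days: 564 − 31 = 533 left.
February 1895 has 28 days (1895 is not a leap year): 533 − 28 = 505 left.
March 1895 has 31 days: 505 − 31 = 474 left.
April 1895 has 30 days: 474 − 30 = 444 left.
May 1895 has 31 days: 444 − 31 = 413 left.
June 1895 has 30 days: 413 − 30 = 383 left.
July 1895 has 31 days: 383 − 31 = 352 left.
August 1895 has 31 days: 352 − 31 = 321 left.
September 1895 has 30 days: 321 − 30 = 291 left.
October 1895 has 31 days: 291 − 31 = 260 left.
November 1895 has 30 days: 260 − 30 = 230 left.
December 1895 has 31 days: 230 − 31 = 199 left.
January 1896 has 31 days: 199 − 31 = 168 left.
February 1896 has 29 days (1896 is a leap year): 168 − 29 = 139 left.
March 1896 has 31 days: 139 − 31 = 108 left.
April 1896 has 30 days: 108 − 30 = 78 left.
May 1896 has 31 days: 78 − 31 = 47 left.
June 1896 has 30 days: 47 − 30 = 17 left.
17 days into July 1896 → July 17, 1896.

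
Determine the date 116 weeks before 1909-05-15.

February 23, 1907

Subtracting 116 weeks = 812 days from May 15, 1909.
Going back 15 days from May 15, 1909 reaches the end of the previous month; 812 − 15 = 797 left.
April 1909 has 30 days: 797 − 30 = 767 left.
March 1909 has 31 days: 767 − 31 = 736 left.
February 1909 has 28 days (1909 is not a leap year): 736 − 28 = 708 left.
January 1909 has 31 days: 708 − 31 = 677 left.
December 1908 has 31 days: 677 − 31 = 646 left.
November 1908 has 30 days: 646 − 30 = 616 left.
October 1908 has 31 days: 616 − 31 = 585 left.
September 1908 has 30 days: 585 − 30 = 555 left.
August 1908 has 31 days: 555 − 31 = 524 left.
July 1908 has 31 days: 524 − 31 = 493 left.
June 1908 has 30 days: 493 − 30 = 463 left.
May 1908 has 31 days: 463 − 31 = 432 left.
April 1908 has 30 days: 432 − 30 = 402 left.
March 1908 has 31 days: 402 − 31 = 371 left.
February 1908 has 29 days (1908 is a leap year): 371 − 29 = 342 left.
January 1908 has 31 days: 342 − 31 = 311 left.
December 1907 has 31 days: 311 − 31 = 280 left.
November 1907 has 30 days: 280 − 30 = 250 left.
October 1907 has 31 days: 250 − 31 = 219 left.
September 1907 has 30 days: 219 − 30 = 189 left.
August 1907 has 31 days: 189 − 31 = 158 left.
July 1907 has 31 days: 158 − 31 = 127 left.
June 1907 has 30 days: 127 − 30 = 97 left.
May 1907 has 31 days: 97 − 31 = 66 left.
April 1907 has 30 days: 66 − 30 = 36 left.
March 1907 has 31 days: 36 − 31 = 5 left.
February 1907 has 28 days; 28 − 5 = 23 → February 23, 1907.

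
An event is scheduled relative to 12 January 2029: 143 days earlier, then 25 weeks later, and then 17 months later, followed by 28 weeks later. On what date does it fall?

January 25, 2031

Going back 143 days from January 12, 2029:
Going back 12 days from January 12, 2029 reaches the end of the previous month; 143 − 12 = 131 left.
December 2028 has 31 days: 131 − 31 = 100 left.
November 2028 has 30 days: 100 − 30 = 70 left.
October 2028 has 31 days: 70 − 31 = 39 left.
September 2028 has 30 days: 39 − 30 = 9 left.
August 2028 has 31 days; 31 − 9 = 22 → August 22, 2028.
Adding 25 weeks (= 175 days) from August 22, 2028:
August has 31 days, so 31 − 22 = 9 days remain after August 22, 2028; 175 − 9 = 166 left.
September 2028 has 30 days: 166 − 30 = 136 left.
October 2028 has 31 days: 136 − 31 = 105 left.
November 2028 has 30 days: 105 − 30 = 75 left.
December 2028 has 31 days: 75 − 31 = 44 left.
January 2029 has 31 days: 44 − 31 = 13 left.
13 days into February 2029 → February 13, 2029.
Adding 17 months from February 13, 2029:
month 2 + 17 = 19, which is month 7 of year 2030 → July 2030.
Day 13 is valid in July, giving July 13, 2030.
Counting forward 28 weeks (= 196 days) from July 13, 2030:
July has 31 days, so 31 − 13 = 18 days remain after July 13, 2030; 196 − 18 = 178 left.
August 2030 has 31 days: 178 − 31 = 147 left.
September 2030 has 30 days: 147 − 30 = 117 left.
October 2030 has 31 days: 117 − 31 = 86 left.
November 2030 has 30 days: 86 − 30 = 56 left.
December 2030 has 31 days: 56 − 31 = 25 left.
25 days into January 2031 → January 25, 2031.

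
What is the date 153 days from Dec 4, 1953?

May 6, 1954

Counting forward 153 days from December 4, 1953.
December has 31 days, so 31 − 4 = 27 days remain after December 4, 1953; 153 − 27 = 126 left.
January 1954 has 31 days: 126 − 31 = 95 left.
February 1954 has 28 days (1954 is not a leap year): 95 − 28 = 67 left.
March 1954 has 31 days: 67 − 31 = 36 left.
April 1954 has 30 days: 36 − 30 = 6 left.
6 days into May 1954 → May 6, 1954.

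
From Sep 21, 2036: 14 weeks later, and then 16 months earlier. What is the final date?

August 28, 2035

Advancing 14 weeks (= 98 days) from September 21, 2036:
September has 30 days, so 30 − 21 = 9 days remain after September 21, 2036; 98 − 9 = 89 left.
October 2036 has 31 days: 89 − 31 = 58 left.
November 2036 has 30 days: 58 − 30 = 28 left.
28 days into December 2036 → December 28, 2036.
Counting back 16 months from December 28, 2036:
month 12 − 16 = -4, which is month 8 of year 2035 → August 2035.
Day 28 is valid in August, giving August 28, 2035.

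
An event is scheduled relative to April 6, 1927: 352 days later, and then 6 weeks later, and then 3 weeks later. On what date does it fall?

Advancing 352 days from April 6, 1927:
April has 30 days, so 30 − 6 = 24 days remain after April 6, 1927; 352 − 24 = 328 left.
May 1927 has 31 days: 328 − 31 = 297 left.
June 1927 has 30 days: 297 − 30 = 267 left.
July 1927 has 31 days: 267 − 31 = 236 left.
August 1927 has 31 days: 236 − 31 = 205 left.
September 1927 has 30 days: 205 − 30 = 175 left.
October 1927 has 31 days: 175 − 31 = 144 left.
November 1927 has 30 days: 144 − 30 = 114 left.
December 1927 has 31 days: 114 − 31 = 83 left.
January 1928 has 31 days: 83 − 31 = 52 left.
February 1928 has 29 days (1928 is a leap year): 52 − 29 = 23 left.
23 days into March 1928 → March 23, 1928.
Counting forward 6 weeks (= 42 days) from March 23, 1928:
March has 31 days, so 31 − 23 = 8 days remain after March 23, 1928; 42 − 8 = 34 left.
April 1928 has 30 days: 34 − 30 = 4 left.
4 days into May 1928 → May 4, 1928.
Adding 3 weeks (= 21 days) from May 4, 1928:
May has 31 days; 4 + 21 = 25, still in May.

May 25, 1928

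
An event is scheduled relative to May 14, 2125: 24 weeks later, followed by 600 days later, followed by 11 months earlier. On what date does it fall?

Advancing 24 weeks (= 168 days) from May 14, 2125:
May has 31 days, so 31 − 14 = 17 days remain after May 14, 2125; 168 − 17 = 151 left.
June 2125 has 30 days: 151 − 30 = 121 left.
July 2125 has 31 days: 121 − 31 = 90 left.
August 2125 has 31 days: 90 − 31 = 59 left.
September 2125 has 30 days: 59 − 30 = 29 left.
29 days into October 2125 → October 29, 2125.
Advancing 600 days from October 29, 2125:
October has 31 days, so 31 − 29 = 2 days remain after October 29, 2125; 600 − 2 = 598 left.
November 2125 has 30 days: 598 − 30 = 568 left.
December 2125 has 31 days: 568 − 31 = 537 left.
January 2126 has 31 days: 537 − 31 = 506 left.
February 2126 has 28 days (2126 is not a leap year): 506 − 28 = 478 left.
March 2126 has 31 days: 478 − 31 = 447 left.
April 2126 has 30 days: 447 − 30 = 417 left.
May 2126 has 31 days: 417 − 31 = 386 left.
June 2126 has 30 days: 386 − 30 = 356 left.
July 2126 has 31 days: 356 − 31 = 325 left.
August 2126 has 31 days: 325 − 31 = 294 left.
September 2126 has 30 days: 294 − 30 = 264 left.
October 2126 has 31 days: 264 − 31 = 233 left.
November 2126 has 30 days: 233 − 30 = 203 left.
December 2126 has 31 days: 203 − 31 = 172 left.
January 2127 has 31 days: 172 − 31 = 141 left.
February 2127 has 28 days (2127 is not a leap year): 141 − 28 = 113 left.
March 2127 has 31 days: 113 − 31 = 82 left.
April 2127 has 30 days: 82 − 30 = 52 left.
May 2127 has 31 days: 52 − 31 = 21 left.
21 days into June 2127 → June 21, 2127.
Subtracting 11 months from June 21, 2127:
month 6 − 11 = -5, which is month 7 of year 2126 → July 2126.
Day 21 is valid in July, giving July 21, 2126.

July 21, 2126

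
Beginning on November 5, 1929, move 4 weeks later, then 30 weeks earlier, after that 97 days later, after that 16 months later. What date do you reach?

December 12, 1930

Counting forward 4 weeks (= 28 days) from November 5, 1929:
November has 30 days, so 30 − 5 = 25 days remain after November 5, 1929; 28 − 25 = 3 left.
3 days into December 1929 → December 3, 1929.
Counting back 30 weeks (= 210 days) from December 3, 1929:
Going back 3 days from December 3, 1929 reaches the end of the previous month; 210 − 3 = 207 left.
November 1929 has 30 days: 207 − 30 = 177 left.
October 1929 has 31 days: 177 − 31 = 146 left.
September 1929 has 30 days: 146 − 30 = 116 left.
August 1929 has 31 days: 116 − 31 = 85 left.
July 1929 has 31 days: 85 − 31 = 54 left.
June 1929 has 30 days: 54 − 30 = 24 left.
May 1929 has 31 days; 31 − 24 = 7 → May 7, 1929.
Advancing 97 days from May 7, 1929:
May has 31 days, so 31 − 7 = 24 days remain after May 7, 1929; 97 − 24 = 73 left.
June 1929 has 30 days: 73 − 30 = 43 left.
July 1929 has 31 days: 43 − 31 = 12 left.
12 days into August 1929 → August 12, 1929.
Adding 16 months from August 12, 1929:
month 8 + 16 = 24, which is month 12 of year 1930 → December 1930.
Day 12 is valid in December, giving December 12, 1930.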